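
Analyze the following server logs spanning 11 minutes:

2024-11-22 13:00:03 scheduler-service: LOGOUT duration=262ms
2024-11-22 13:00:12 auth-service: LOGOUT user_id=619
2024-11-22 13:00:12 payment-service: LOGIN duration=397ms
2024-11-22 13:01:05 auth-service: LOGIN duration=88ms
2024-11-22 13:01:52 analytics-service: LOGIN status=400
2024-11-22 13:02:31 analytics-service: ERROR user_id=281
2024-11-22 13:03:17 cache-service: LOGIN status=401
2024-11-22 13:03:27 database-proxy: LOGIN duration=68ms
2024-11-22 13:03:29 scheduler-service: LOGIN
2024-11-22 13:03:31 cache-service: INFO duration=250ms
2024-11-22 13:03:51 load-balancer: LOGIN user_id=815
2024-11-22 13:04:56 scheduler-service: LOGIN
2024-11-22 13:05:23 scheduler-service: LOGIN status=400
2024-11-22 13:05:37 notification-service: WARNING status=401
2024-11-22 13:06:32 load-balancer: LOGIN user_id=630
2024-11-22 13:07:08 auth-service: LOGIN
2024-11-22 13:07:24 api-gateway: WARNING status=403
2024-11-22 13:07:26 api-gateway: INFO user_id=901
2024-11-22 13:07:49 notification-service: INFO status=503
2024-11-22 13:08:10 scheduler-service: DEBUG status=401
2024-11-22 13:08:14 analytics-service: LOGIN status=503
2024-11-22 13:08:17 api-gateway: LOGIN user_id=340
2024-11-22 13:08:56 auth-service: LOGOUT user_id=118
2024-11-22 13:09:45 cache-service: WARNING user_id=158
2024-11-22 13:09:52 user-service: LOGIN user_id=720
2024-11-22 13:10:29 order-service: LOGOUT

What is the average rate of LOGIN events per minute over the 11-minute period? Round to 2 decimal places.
1.27

To calculate the rate:

1. Count total LOGIN events: 14
2. Total time period: 11 minutes
3. Rate = 14 / 11 = 1.27 events per minute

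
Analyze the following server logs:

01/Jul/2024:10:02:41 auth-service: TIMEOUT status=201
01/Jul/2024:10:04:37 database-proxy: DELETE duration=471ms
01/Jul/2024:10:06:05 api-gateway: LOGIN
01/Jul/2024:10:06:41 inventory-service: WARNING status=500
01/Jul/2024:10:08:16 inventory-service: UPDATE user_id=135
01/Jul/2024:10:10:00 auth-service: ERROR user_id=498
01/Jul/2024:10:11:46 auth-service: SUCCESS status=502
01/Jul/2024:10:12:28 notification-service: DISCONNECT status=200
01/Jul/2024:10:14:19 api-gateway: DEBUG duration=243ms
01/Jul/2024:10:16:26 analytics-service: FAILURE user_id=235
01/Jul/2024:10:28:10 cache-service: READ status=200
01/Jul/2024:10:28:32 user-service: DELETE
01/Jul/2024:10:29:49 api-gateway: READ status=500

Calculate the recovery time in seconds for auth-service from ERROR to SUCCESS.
106

To calculate recovery time:

1. Find ERROR event for auth-service: 01/Jul/2024:10:10:00
2. Find next SUCCESS event for auth-service: 01/Jul/2024:10:11:46
3. Recovery time: 01/Jul/2024:10:11:46 - 01/Jul/2024:10:10:00 = 106 seconds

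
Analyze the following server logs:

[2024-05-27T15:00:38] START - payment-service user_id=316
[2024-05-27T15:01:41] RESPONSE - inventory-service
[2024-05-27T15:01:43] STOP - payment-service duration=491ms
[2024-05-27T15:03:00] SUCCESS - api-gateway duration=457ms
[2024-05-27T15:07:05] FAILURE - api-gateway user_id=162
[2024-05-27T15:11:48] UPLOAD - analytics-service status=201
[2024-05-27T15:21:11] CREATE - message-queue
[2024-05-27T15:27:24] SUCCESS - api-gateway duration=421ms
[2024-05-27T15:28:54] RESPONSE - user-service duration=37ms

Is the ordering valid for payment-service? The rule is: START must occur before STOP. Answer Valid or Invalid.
Valid

To validate ordering:

1. Required order: START → STOP
2. Rule: START must occur before STOP
3. Check actual order of events for payment-service
4. Result: Valid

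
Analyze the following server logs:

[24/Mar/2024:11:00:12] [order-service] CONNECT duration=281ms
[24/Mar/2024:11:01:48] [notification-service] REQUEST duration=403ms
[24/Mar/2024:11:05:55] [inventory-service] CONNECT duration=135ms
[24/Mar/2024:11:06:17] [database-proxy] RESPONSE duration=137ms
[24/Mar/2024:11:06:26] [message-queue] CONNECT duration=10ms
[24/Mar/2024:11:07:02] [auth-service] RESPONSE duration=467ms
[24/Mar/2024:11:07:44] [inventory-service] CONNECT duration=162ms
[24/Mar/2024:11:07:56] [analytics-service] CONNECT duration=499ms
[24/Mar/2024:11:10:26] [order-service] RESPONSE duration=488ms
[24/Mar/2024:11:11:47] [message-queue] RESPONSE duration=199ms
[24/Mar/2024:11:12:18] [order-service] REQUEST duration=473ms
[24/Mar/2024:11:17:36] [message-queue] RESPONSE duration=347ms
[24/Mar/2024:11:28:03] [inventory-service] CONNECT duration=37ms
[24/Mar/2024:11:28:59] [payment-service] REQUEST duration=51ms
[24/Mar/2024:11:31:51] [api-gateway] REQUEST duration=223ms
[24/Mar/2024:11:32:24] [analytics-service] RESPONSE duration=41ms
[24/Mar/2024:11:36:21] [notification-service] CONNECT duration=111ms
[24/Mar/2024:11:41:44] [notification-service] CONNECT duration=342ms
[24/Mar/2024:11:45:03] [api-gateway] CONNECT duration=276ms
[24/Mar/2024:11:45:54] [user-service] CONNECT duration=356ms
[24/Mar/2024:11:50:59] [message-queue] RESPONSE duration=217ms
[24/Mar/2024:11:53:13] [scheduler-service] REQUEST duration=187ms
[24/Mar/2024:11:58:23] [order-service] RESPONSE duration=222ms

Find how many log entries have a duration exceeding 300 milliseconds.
8

To count timeouts:

1. Threshold: 300ms
2. Extract duration from each log entry
3. Count entries where duration > 300
4. Timeout count: 8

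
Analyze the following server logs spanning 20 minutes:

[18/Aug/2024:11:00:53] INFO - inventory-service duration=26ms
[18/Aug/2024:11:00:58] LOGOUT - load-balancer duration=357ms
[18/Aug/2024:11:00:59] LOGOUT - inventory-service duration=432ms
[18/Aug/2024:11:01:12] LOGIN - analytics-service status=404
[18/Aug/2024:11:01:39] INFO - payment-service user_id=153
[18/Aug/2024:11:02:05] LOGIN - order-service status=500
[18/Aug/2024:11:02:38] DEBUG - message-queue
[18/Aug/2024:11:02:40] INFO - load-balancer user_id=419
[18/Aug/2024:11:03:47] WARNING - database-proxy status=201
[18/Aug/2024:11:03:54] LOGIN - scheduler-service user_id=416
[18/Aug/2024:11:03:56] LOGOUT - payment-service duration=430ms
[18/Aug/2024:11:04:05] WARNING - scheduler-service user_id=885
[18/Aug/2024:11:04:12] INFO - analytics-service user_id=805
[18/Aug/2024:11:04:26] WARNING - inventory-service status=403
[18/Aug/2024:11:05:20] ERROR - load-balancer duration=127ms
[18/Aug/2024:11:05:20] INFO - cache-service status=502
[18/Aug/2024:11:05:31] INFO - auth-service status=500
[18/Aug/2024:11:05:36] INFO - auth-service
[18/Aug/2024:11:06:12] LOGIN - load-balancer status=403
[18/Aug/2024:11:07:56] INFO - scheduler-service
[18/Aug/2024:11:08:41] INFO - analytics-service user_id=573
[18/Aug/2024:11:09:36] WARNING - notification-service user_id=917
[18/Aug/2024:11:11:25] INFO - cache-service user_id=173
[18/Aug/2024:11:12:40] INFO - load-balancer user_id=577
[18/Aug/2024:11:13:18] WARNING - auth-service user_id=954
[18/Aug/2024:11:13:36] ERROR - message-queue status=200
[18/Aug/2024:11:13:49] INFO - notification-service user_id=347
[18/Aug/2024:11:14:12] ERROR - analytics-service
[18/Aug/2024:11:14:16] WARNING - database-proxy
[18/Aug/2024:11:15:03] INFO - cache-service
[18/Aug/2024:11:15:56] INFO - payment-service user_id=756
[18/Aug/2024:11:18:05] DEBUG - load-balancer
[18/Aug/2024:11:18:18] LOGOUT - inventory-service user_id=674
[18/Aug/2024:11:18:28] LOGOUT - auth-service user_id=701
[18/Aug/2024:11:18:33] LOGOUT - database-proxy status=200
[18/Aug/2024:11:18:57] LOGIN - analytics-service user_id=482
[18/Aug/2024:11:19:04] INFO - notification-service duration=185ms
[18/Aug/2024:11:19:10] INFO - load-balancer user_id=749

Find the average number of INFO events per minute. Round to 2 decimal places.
0.8

To calculate the rate:

1. Count total INFO events: 16
2. Total time period: 20 minutes
3. Rate = 16 / 20 = 0.8 events per minute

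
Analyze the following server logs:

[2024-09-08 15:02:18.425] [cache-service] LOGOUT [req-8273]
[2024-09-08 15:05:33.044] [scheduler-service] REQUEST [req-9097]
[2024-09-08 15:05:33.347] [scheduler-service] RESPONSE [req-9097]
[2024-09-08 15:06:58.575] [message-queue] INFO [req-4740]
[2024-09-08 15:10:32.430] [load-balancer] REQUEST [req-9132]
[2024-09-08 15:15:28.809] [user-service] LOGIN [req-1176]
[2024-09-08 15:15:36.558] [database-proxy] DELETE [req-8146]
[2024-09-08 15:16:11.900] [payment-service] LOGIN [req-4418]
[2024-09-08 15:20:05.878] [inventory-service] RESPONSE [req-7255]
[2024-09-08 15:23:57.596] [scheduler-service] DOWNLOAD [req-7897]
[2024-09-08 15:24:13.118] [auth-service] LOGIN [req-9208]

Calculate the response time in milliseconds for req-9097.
303

To calculate latency:

1. Find REQUEST with id req-9097: 2024-09-08 15:05:33.044
2. Find RESPONSE with id req-9097: 2024-09-08 15:05:33.347
3. Latency: 2024-09-08 15:05:33.347 - 2024-09-08 15:05:33.044 = 303ms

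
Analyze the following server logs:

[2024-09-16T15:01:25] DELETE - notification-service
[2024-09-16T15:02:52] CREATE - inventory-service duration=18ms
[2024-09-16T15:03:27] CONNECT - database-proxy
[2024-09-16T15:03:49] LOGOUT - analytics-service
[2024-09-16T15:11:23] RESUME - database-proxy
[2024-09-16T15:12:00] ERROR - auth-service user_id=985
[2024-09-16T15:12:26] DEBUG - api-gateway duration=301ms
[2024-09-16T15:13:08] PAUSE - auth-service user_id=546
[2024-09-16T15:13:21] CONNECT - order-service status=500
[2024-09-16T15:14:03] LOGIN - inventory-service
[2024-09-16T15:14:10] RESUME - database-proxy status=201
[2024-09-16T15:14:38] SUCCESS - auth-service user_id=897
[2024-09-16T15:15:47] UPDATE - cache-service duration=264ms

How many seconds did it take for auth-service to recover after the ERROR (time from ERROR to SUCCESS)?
158

To calculate recovery time:

1. Find ERROR event for auth-service: 2024-09-16T15:12:00
2. Find next SUCCESS event for auth-service: 2024-09-16T15:14:38
3. Recovery time: 2024-09-16T15:14:38 - 2024-09-16T15:12:00 = 158 seconds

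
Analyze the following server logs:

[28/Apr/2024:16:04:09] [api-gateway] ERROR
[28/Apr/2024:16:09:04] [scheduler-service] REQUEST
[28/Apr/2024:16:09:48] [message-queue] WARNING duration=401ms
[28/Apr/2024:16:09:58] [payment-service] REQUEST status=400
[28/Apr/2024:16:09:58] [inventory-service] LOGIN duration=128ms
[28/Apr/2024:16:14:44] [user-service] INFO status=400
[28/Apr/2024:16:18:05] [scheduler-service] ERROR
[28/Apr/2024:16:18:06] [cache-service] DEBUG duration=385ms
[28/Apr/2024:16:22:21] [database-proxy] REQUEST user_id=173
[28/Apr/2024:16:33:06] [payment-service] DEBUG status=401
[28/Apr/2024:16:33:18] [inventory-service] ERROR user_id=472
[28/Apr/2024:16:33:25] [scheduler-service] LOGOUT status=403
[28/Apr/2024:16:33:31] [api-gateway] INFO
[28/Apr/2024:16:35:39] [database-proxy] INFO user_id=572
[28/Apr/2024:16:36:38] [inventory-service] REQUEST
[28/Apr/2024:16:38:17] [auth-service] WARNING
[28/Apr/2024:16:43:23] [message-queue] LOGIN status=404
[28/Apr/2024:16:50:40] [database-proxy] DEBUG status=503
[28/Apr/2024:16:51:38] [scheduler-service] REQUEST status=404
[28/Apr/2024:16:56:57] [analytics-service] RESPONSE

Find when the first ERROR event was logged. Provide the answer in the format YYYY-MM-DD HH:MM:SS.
2024-04-28 16:04:09

To find the first event:

1. Filter for all ERROR events
2. Sort by timestamp
3. Select the first one
4. Timestamp: 2024-04-28 16:04:09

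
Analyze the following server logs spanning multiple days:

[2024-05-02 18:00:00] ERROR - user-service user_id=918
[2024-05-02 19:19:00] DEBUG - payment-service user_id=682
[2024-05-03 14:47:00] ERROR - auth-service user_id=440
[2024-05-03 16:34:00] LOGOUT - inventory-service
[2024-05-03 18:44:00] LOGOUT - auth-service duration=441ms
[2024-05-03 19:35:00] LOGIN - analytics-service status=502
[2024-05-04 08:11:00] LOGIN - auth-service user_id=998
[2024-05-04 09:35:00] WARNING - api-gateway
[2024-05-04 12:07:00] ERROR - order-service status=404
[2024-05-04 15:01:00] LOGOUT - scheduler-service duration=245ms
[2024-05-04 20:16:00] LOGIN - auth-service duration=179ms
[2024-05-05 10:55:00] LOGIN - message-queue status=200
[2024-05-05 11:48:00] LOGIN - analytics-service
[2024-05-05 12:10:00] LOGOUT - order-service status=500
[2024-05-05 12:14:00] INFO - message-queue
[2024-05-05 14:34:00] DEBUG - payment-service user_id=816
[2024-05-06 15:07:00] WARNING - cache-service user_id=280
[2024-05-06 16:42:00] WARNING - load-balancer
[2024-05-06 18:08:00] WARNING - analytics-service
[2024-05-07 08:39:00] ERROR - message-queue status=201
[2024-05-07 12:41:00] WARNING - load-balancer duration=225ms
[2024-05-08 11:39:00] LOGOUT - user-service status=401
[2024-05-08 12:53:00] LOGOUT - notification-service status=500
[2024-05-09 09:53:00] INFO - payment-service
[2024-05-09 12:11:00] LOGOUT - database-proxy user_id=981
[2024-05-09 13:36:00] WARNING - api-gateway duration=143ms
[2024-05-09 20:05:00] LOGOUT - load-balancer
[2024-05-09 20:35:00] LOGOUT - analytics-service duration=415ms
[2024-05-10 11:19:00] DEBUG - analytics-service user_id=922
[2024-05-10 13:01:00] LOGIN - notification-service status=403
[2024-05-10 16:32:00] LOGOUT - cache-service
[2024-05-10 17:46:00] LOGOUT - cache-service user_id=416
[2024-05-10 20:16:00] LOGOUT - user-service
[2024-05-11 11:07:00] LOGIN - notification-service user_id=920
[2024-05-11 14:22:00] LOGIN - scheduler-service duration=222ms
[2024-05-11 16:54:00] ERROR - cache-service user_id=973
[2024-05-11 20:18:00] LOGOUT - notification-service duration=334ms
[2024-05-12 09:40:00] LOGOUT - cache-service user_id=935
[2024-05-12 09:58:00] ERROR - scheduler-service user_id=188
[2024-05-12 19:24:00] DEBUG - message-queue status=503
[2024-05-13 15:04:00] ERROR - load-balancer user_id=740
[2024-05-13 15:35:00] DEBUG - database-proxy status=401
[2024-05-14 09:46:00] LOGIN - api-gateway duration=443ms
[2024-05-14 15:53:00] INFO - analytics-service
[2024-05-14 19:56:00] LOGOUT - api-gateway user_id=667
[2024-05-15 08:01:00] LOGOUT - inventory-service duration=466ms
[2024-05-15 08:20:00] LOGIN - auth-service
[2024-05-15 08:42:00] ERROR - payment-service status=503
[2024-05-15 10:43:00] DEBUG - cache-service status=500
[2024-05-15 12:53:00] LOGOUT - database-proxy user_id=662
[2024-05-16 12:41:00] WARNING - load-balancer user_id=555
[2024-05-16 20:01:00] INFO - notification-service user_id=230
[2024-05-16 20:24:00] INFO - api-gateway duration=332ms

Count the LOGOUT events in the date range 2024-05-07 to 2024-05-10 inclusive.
8

To filter by date range:

1. Date range: 2024-05-07 through 2024-05-10, both dates inclusive
2. Filter for LOGOUT events whose date falls in this range
3. Count matching events: 8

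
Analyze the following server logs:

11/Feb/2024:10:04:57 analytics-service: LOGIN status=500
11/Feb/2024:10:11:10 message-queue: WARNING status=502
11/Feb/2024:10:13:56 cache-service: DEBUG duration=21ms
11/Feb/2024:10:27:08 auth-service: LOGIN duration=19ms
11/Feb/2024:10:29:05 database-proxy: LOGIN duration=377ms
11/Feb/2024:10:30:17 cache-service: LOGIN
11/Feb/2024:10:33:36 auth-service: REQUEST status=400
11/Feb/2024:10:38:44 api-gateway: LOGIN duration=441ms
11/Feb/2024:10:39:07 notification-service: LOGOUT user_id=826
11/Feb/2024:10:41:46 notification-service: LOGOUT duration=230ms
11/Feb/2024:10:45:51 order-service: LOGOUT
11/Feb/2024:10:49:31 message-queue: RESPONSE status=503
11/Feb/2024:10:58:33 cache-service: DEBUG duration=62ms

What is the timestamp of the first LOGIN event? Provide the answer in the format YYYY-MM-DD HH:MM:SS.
2024-02-11 10:04:57

To find the first event:

1. Filter for all LOGIN events
2. Sort by timestamp
3. Select the first one
4. Timestamp: 2024-02-11 10:04:57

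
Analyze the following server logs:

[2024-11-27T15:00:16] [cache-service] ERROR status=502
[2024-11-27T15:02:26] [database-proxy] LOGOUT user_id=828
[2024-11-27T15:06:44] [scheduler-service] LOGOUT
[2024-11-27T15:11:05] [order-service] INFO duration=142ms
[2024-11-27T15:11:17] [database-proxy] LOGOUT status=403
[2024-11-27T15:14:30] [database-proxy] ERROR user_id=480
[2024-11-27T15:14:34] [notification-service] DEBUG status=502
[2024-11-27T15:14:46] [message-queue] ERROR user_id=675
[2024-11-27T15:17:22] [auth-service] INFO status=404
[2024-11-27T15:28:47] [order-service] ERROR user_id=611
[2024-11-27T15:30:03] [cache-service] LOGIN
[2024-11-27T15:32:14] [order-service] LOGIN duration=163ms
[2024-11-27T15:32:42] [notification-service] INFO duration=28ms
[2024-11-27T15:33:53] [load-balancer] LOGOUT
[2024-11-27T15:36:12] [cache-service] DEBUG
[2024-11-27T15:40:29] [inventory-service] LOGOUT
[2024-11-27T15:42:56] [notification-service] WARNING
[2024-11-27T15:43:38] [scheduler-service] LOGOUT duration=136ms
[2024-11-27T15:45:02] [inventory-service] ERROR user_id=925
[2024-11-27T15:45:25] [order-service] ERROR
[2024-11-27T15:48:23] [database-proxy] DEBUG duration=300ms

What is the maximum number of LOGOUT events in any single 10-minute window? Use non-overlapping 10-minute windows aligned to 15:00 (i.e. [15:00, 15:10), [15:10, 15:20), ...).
2

To find the burst window:

1. Divide the log period into non-overlapping 10-minute windows starting at 15:00
2. Count LOGOUT events in each window
3. Find the window with maximum count
4. Maximum events in a window: 2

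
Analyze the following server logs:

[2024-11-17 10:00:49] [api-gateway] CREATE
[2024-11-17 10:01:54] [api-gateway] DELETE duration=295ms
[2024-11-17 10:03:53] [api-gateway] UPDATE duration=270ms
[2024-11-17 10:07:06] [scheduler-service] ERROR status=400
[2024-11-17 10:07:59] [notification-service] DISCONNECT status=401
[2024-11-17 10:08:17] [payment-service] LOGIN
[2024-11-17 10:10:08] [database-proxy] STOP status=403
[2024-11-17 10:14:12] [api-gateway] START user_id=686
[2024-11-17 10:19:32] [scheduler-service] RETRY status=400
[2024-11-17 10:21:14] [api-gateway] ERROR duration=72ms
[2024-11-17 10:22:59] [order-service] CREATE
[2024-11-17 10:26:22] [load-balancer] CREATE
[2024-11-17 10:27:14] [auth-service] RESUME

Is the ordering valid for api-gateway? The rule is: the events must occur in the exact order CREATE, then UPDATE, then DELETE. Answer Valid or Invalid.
Invalid

To validate ordering:

1. Required order: CREATE → UPDATE → DELETE
2. Rule: the events must occur in the exact order CREATE, then UPDATE, then DELETE
3. Check actual order of events for api-gateway
4. Result: Invalid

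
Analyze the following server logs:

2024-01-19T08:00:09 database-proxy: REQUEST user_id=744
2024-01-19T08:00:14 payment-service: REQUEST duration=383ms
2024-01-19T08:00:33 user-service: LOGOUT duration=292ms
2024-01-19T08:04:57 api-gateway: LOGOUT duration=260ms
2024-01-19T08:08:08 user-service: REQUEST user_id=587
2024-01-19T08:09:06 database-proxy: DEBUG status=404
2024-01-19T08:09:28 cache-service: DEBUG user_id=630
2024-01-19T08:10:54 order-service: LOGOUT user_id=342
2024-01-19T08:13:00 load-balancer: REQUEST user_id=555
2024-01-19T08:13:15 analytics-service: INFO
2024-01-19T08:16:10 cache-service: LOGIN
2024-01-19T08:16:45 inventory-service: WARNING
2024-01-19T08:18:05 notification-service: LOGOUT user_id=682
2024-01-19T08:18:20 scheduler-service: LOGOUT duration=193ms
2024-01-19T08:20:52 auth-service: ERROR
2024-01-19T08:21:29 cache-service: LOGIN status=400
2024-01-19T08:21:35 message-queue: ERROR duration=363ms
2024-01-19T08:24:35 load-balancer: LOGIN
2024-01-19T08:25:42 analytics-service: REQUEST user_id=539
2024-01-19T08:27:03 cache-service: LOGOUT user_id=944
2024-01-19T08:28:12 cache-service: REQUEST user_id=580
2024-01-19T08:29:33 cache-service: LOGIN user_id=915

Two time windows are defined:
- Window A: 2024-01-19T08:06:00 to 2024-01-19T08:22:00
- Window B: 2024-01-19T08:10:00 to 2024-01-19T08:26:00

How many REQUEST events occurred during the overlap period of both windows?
1

To find overlap events:

1. Window A: 2024-01-19T08:06:00 to 2024-01-19T08:22:00
2. Window B: 2024-01-19T08:10:00 to 2024-01-19T08:26:00
3. Overlap period: 2024-01-19T08:10:00 to 2024-01-19T08:22:00
4. Count REQUEST events in overlap: 1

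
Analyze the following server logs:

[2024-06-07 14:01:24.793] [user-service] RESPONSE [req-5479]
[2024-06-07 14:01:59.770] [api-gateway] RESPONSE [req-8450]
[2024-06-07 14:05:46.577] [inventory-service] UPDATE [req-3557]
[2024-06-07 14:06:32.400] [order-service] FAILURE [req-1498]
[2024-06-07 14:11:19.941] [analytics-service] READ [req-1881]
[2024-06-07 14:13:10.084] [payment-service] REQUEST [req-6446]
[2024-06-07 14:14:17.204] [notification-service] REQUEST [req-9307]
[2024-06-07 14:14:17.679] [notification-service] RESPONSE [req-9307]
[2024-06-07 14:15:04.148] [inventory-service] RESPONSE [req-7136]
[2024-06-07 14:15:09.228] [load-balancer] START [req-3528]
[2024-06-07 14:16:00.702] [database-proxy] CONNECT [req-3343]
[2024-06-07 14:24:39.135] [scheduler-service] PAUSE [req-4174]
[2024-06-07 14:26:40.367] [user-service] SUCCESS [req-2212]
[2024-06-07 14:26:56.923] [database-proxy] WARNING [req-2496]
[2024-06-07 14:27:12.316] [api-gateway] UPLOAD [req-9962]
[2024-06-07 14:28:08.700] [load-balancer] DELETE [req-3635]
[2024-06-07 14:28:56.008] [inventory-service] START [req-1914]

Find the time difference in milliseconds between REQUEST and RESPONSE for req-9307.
475

To calculate latency:

1. Find REQUEST with id req-9307: 2024-06-07 14:14:17.204
2. Find RESPONSE with id req-9307: 2024-06-07 14:14:17.679
3. Latency: 2024-06-07 14:14:17.679 - 2024-06-07 14:14:17.204 = 475ms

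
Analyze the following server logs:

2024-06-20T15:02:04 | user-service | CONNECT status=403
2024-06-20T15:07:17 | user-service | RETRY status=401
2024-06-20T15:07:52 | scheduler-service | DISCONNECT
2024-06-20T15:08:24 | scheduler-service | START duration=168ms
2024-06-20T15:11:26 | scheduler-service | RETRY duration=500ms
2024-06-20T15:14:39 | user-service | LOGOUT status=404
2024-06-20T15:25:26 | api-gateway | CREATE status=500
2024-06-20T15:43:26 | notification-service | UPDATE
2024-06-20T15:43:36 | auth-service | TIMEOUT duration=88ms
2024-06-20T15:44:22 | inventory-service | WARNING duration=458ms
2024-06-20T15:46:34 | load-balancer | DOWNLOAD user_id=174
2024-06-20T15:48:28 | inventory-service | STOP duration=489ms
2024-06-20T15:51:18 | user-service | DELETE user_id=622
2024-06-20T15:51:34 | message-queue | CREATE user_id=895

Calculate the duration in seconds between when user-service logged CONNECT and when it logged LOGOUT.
755

To find the time between events:

1. Locate the first CONNECT event for user-service: 2024-06-20T15:02:04
2. Locate the first LOGOUT event for user-service: 2024-06-20T15:14:39
3. Calculate the difference: 2024-06-20T15:14:39 - 2024-06-20T15:02:04 = 755 seconds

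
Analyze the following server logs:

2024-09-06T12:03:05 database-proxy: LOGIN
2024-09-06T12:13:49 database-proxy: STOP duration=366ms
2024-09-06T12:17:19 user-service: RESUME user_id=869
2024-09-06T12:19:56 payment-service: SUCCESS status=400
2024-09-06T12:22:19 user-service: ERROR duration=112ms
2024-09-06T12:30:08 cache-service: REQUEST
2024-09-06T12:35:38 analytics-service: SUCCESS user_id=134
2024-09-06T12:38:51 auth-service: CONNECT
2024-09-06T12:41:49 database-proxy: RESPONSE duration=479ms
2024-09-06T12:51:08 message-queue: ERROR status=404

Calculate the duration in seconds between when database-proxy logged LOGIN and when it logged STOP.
644

To find the time between events:

1. Locate the first LOGIN event for database-proxy: 2024-09-06T12:03:05
2. Locate the first STOP event for database-proxy: 2024-09-06T12:13:49
3. Calculate the difference: 2024-09-06T12:13:49 - 2024-09-06T12:03:05 = 644 seconds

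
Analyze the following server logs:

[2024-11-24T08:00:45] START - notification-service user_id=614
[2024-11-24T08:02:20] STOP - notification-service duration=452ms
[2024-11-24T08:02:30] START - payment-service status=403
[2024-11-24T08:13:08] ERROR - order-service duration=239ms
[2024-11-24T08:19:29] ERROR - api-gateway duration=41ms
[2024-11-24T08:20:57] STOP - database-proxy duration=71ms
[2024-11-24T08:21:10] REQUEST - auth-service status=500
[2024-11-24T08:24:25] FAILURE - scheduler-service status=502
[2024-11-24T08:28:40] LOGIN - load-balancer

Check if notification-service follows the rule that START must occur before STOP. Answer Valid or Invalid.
Valid

To validate ordering:

1. Required order: START → STOP
2. Rule: START must occur before STOP
3. Check actual order of events for notification-service
4. Result: Valid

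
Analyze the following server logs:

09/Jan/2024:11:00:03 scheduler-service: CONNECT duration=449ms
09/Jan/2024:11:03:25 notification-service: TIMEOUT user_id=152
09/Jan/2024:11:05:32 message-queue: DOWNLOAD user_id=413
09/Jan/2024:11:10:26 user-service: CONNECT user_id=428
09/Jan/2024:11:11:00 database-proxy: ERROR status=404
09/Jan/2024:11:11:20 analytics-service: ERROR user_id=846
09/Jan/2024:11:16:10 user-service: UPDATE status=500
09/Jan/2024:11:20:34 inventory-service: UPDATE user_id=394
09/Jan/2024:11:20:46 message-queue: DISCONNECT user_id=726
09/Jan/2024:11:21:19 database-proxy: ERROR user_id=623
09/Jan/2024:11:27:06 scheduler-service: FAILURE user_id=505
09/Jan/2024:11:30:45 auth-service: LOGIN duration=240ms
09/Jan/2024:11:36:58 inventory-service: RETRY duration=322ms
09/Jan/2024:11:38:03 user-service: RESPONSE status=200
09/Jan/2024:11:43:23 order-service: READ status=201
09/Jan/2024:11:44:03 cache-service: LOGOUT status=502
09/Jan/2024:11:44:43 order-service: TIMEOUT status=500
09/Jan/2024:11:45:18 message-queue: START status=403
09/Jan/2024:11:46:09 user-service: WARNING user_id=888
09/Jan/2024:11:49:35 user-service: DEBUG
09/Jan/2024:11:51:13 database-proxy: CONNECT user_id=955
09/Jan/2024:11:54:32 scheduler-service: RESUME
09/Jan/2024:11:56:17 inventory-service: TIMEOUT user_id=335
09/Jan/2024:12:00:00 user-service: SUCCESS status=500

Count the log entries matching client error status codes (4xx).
2

To find matching entries:

1. Pattern to match: client error status codes (4xx)
2. Scan each log entry for the pattern
3. Count matches: 2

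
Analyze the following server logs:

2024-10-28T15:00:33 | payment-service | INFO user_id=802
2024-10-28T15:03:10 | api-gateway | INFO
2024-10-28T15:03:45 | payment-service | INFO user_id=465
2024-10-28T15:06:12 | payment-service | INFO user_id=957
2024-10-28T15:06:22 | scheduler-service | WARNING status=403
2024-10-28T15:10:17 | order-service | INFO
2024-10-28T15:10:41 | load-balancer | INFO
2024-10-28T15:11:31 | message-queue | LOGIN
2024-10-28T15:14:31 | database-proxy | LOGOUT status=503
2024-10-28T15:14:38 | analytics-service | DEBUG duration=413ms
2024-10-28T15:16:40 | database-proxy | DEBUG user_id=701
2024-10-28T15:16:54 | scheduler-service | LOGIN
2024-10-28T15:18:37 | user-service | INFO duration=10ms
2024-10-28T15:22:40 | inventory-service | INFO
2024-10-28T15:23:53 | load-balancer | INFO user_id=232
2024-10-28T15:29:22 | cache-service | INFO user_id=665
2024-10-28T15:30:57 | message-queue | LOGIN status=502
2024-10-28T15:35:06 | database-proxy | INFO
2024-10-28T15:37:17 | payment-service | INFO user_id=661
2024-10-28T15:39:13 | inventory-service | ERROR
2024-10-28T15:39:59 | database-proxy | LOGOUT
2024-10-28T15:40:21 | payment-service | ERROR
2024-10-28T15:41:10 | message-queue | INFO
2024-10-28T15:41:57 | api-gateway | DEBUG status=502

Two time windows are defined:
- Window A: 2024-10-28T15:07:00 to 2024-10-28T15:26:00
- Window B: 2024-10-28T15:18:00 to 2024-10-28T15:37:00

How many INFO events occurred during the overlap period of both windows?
3

To find overlap events:

1. Window A: 2024-10-28T15:07:00 to 2024-10-28T15:26:00
2. Window B: 2024-10-28T15:18:00 to 2024-10-28T15:37:00
3. Overlap period: 2024-10-28T15:18:00 to 2024-10-28T15:26:00
4. Count INFO events in overlap: 3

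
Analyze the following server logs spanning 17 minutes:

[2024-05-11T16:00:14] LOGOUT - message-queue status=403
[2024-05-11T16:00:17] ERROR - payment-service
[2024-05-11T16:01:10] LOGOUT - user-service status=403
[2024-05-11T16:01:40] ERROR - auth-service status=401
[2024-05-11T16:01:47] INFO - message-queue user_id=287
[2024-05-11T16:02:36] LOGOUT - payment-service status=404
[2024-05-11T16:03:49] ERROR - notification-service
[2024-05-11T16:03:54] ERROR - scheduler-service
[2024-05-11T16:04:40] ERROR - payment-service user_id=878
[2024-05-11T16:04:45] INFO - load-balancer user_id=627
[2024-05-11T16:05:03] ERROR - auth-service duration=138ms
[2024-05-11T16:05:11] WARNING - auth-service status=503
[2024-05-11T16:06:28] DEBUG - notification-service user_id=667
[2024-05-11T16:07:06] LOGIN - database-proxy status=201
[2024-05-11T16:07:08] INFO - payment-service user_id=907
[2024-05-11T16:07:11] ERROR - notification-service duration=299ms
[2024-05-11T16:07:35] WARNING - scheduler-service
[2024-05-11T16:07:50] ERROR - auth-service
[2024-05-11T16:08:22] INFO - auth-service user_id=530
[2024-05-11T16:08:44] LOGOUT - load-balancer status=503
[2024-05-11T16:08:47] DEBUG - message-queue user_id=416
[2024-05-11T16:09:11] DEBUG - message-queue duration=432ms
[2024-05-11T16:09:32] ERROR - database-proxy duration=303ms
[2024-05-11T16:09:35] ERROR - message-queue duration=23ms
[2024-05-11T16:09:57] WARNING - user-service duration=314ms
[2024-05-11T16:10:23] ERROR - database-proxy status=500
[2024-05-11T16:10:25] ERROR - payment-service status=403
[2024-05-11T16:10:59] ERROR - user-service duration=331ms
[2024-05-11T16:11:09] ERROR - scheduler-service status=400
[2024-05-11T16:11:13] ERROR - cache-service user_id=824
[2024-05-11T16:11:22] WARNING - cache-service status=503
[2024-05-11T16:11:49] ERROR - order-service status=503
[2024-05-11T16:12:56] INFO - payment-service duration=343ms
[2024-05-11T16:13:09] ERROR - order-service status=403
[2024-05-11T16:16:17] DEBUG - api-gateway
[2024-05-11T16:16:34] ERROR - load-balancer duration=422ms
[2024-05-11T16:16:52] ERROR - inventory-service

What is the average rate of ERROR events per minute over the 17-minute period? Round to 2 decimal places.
1.12

To calculate the rate:

1. Count total ERROR events: 19
2. Total time period: 17 minutes
3. Rate = 19 / 17 = 1.12 events per minute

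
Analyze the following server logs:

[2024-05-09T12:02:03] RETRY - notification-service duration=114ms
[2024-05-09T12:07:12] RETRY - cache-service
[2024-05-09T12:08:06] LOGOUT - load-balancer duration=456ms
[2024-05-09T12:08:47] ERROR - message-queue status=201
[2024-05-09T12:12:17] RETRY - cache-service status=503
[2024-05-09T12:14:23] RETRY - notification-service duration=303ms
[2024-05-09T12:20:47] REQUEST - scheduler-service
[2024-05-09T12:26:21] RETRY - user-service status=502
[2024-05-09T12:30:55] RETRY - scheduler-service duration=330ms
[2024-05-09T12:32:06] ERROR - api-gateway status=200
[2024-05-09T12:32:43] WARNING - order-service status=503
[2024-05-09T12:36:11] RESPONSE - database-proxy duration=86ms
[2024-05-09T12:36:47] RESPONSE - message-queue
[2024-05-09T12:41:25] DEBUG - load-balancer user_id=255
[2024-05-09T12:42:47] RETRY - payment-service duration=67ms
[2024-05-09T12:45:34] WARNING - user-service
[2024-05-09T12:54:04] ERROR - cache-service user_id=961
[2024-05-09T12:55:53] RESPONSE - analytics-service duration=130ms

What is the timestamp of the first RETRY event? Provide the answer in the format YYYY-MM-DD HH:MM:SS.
2024-05-09 12:02:03

To find the first event:

1. Filter for all RETRY events
2. Sort by timestamp
3. Select the first one
4. Timestamp: 2024-05-09 12:02:03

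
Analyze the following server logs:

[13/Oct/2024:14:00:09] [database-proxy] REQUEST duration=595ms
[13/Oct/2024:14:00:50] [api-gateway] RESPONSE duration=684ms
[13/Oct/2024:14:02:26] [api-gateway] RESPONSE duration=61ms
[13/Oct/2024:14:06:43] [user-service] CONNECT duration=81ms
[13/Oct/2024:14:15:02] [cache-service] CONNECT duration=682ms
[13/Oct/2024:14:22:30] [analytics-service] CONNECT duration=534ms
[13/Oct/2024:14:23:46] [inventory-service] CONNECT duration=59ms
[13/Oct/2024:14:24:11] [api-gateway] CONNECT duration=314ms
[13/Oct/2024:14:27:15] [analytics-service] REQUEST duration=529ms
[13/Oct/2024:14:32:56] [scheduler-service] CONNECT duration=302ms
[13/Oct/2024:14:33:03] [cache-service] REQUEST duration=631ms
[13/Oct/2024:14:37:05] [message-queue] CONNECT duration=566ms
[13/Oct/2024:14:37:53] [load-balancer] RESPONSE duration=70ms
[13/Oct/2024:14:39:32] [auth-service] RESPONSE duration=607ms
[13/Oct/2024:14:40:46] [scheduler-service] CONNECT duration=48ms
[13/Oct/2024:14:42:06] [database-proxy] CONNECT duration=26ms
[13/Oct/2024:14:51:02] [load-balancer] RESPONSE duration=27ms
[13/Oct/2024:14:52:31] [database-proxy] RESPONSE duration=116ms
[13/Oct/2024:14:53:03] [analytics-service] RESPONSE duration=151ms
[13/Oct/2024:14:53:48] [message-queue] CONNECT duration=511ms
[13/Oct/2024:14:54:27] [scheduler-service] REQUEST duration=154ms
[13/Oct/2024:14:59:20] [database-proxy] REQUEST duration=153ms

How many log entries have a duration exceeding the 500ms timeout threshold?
9

To count timeouts:

1. Threshold: 500ms
2. Extract duration from each log entry
3. Count entries where duration > 500
4. Timeout count: 9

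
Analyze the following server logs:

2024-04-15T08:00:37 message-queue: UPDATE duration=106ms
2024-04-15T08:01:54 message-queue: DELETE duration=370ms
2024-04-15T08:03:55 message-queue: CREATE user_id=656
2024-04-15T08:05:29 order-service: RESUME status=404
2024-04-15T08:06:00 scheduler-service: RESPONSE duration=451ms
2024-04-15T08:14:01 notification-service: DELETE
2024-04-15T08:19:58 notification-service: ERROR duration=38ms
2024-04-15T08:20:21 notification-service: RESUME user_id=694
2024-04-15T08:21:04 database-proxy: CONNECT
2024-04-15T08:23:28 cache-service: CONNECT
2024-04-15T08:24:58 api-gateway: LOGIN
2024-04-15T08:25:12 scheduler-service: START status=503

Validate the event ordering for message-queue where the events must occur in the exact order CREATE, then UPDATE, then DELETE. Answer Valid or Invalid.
Invalid

To validate ordering:

1. Required order: CREATE → UPDATE → DELETE
2. Rule: the events must occur in the exact order CREATE, then UPDATE, then DELETE
3. Check actual order of events for message-queue
4. Result: Invalid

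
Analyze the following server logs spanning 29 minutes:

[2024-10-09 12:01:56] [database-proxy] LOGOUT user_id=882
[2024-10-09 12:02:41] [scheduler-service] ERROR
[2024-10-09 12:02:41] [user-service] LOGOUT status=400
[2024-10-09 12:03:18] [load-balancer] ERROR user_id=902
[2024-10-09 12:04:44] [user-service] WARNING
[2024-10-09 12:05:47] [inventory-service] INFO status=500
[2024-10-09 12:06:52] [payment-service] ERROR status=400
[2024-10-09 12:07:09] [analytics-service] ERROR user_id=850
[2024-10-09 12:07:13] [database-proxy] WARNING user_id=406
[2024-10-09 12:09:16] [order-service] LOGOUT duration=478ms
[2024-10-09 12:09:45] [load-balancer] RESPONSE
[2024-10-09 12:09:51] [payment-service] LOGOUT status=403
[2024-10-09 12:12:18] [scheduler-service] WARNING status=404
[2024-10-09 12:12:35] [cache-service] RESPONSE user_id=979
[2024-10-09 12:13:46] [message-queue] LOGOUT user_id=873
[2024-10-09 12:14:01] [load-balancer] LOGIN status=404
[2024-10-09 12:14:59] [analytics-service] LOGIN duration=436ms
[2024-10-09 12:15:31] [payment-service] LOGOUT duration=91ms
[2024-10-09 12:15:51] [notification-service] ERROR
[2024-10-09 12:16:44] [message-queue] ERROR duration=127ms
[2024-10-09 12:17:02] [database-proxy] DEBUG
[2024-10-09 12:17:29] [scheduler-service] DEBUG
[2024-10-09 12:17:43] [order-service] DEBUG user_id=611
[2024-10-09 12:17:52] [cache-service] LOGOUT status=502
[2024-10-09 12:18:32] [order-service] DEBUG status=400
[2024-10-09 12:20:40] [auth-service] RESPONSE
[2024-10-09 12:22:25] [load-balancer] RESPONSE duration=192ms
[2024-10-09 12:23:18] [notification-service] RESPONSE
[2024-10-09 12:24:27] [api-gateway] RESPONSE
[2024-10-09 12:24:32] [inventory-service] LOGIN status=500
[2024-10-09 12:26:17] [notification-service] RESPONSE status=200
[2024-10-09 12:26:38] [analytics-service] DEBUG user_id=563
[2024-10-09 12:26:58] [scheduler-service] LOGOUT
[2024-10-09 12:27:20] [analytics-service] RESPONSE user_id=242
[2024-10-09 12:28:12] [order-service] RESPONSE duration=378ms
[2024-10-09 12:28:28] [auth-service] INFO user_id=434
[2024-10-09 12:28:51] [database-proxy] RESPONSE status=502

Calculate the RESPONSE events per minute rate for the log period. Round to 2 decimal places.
0.34

To calculate the rate:

1. Count total RESPONSE events: 10
2. Total time period: 29 minutes
3. Rate = 10 / 29 = 0.34 events per minute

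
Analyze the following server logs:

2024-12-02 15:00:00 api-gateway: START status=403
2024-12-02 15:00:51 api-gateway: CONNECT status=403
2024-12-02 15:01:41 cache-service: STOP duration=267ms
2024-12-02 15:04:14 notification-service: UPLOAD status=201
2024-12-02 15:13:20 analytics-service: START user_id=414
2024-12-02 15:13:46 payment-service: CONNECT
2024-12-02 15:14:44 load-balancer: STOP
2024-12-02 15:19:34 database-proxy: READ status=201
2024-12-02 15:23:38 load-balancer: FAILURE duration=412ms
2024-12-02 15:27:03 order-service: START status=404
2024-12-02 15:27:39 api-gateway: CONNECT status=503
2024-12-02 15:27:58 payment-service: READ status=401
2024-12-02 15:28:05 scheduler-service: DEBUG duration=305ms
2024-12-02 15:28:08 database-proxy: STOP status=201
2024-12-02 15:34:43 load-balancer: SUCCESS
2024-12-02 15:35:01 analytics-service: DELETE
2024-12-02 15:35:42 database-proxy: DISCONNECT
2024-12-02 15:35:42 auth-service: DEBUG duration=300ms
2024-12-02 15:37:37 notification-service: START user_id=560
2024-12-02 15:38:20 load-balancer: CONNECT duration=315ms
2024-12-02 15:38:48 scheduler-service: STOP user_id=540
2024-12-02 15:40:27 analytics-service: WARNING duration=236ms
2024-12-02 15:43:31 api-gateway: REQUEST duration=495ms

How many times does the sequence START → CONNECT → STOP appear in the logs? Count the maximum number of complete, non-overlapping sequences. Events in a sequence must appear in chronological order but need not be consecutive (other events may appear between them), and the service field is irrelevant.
4

To count sequences:

1. Look for pattern: START → CONNECT → STOP
2. Greedily scan the log in chronological order, matching each sequence element in turn (ignoring service)
3. Each time the full pattern completes, increment the count and restart matching from the next event
4. Complete non-overlapping sequences found: 4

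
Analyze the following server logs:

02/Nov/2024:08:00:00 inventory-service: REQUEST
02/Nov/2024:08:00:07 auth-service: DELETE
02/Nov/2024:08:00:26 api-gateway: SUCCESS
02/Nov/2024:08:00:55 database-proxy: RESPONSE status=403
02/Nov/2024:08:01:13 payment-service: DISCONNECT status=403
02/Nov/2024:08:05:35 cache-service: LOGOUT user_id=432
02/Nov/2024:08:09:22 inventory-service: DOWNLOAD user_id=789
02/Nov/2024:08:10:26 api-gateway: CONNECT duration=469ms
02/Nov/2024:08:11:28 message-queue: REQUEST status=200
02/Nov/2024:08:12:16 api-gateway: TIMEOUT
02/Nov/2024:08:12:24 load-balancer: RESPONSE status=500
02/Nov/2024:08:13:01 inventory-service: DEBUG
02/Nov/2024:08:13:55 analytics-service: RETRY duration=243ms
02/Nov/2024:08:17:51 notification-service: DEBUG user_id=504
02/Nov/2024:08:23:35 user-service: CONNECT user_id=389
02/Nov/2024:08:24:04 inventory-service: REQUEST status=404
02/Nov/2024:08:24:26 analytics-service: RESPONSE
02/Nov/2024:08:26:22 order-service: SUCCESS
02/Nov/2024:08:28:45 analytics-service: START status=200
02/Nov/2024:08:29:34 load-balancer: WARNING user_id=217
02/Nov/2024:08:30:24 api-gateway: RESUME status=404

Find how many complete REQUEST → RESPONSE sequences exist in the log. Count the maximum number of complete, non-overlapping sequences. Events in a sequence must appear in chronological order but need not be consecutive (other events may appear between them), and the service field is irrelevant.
3

To count sequences:

1. Look for pattern: REQUEST → RESPONSE
2. Greedily scan the log in chronological order, matching each sequence element in turn (ignoring service)
3. Each time the full pattern completes, increment the count and restart matching from the next event
4. Complete non-overlapping sequences found: 3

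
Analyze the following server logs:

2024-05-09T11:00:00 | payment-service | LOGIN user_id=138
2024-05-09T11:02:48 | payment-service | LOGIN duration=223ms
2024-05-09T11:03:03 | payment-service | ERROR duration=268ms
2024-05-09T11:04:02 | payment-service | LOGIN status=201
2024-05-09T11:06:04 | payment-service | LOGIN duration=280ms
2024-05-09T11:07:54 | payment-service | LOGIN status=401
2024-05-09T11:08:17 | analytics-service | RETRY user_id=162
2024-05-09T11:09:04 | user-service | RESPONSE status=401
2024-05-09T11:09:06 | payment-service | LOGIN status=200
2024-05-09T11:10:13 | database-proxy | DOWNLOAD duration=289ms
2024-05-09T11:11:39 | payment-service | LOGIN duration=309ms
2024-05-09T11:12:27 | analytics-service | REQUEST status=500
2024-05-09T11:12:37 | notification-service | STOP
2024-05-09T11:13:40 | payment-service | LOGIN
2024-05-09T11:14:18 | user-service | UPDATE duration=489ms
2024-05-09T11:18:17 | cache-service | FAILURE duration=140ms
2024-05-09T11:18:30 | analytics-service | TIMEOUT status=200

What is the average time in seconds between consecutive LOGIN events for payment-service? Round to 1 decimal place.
117.1

To calculate average interval:

1. Find all LOGIN events for payment-service in order
2. Calculate time gaps between consecutive events
3. Compute mean of gaps: 820 / 7 = 117.1 seconds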